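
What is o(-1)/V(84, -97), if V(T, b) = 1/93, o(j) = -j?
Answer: 93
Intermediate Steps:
V(T, b) = 1/93
o(-1)/V(84, -97) = (-1*(-1))/(1/93) = 1*93 = 93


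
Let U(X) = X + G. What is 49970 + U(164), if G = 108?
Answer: 50242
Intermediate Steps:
U(X) = 108 + X (U(X) = X + 108 = 108 + X)
49970 + U(164) = 49970 + (108 + 164) = 49970 + 272 = 50242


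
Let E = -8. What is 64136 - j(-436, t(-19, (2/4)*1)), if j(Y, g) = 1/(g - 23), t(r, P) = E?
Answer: 1988217/31 ≈ 64136.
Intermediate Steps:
t(r, P) = -8
j(Y, g) = 1/(-23 + g)
64136 - j(-436, t(-19, (2/4)*1)) = 64136 - 1/(-23 - 8) = 64136 - 1/(-31) = 64136 - 1*(-1/31) = 64136 + 1/31 = 1988217/31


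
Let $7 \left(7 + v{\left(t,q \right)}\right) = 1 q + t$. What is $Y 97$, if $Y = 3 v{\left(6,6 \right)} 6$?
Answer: $- \frac{64602}{7} \approx -9228.9$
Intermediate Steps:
$v{\left(t,q \right)} = -7 + \frac{q}{7} + \frac{t}{7}$ ($v{\left(t,q \right)} = -7 + \frac{1 q + t}{7} = -7 + \frac{q + t}{7} = -7 + \left(\frac{q}{7} + \frac{t}{7}\right) = -7 + \frac{q}{7} + \frac{t}{7}$)
$Y = - \frac{666}{7}$ ($Y = 3 \left(-7 + \frac{1}{7} \cdot 6 + \frac{1}{7} \cdot 6\right) 6 = 3 \left(-7 + \frac{6}{7} + \frac{6}{7}\right) 6 = 3 \left(- \frac{37}{7}\right) 6 = \left(- \frac{111}{7}\right) 6 = - \frac{666}{7} \approx -95.143$)
$Y 97 = \left(- \frac{666}{7}\right) 97 = - \frac{64602}{7}$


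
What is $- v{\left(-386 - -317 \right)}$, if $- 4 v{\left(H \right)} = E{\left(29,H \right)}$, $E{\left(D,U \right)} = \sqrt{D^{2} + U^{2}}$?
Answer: $\frac{\sqrt{5602}}{4} \approx 18.712$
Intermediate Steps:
$v{\left(H \right)} = - \frac{\sqrt{841 + H^{2}}}{4}$ ($v{\left(H \right)} = - \frac{\sqrt{29^{2} + H^{2}}}{4} = - \frac{\sqrt{841 + H^{2}}}{4}$)
$- v{\left(-386 - -317 \right)} = - \frac{\left(-1\right) \sqrt{841 + \left(-386 - -317\right)^{2}}}{4} = - \frac{\left(-1\right) \sqrt{841 + \left(-386 + 317\right)^{2}}}{4} = - \frac{\left(-1\right) \sqrt{841 + \left(-69\right)^{2}}}{4} = - \frac{\left(-1\right) \sqrt{841 + 4761}}{4} = - \frac{\left(-1\right) \sqrt{5602}}{4} = \frac{\sqrt{5602}}{4}$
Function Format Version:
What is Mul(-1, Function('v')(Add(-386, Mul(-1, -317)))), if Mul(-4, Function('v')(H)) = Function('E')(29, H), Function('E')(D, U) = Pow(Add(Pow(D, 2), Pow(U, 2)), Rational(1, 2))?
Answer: Mul(Rational(1, 4), Pow(5602, Rational(1, 2))) ≈ 18.712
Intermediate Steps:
Function('v')(H) = Mul(Rational(-1, 4), Pow(Add(841, Pow(H, 2)), Rational(1, 2))) (Function('v')(H) = Mul(Rational(-1, 4), Pow(Add(Pow(29, 2), Pow(H, 2)), Rational(1, 2))) = Mul(Rational(-1, 4), Pow(Add(841, Pow(H, 2)), Rational(1, 2))))
Mul(-1, Function('v')(Add(-386, Mul(-1, -317)))) = Mul(-1, Mul(Rational(-1, 4), Pow(Add(841, Pow(Add(-386, Mul(-1, -317)), 2)), Rational(1, 2)))) = Mul(-1, Mul(Rational(-1, 4), Pow(Add(841, Pow(Add(-386, 317), 2)), Rational(1, 2)))) = Mul(-1, Mul(Rational(-1, 4), Pow(Add(841, Pow(-69, 2)), Rational(1, 2)))) = Mul(-1, Mul(Rational(-1, 4), Pow(Add(841, 4761), Rational(1, 2)))) = Mul(-1, Mul(Rational(-1, 4), Pow(5602, Rational(1, 2)))) = Mul(Rational(1, 4), Pow(5602, Rational(1, 2)))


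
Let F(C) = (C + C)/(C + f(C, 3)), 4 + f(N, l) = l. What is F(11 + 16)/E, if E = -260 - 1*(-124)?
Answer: -27/1768 ≈ -0.015271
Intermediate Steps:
f(N, l) = -4 + l
F(C) = 2*C/(-1 + C) (F(C) = (C + C)/(C + (-4 + 3)) = (2*C)/(C - 1) = (2*C)/(-1 + C) = 2*C/(-1 + C))
E = -136 (E = -260 + 124 = -136)
F(11 + 16)/E = (2*(11 + 16)/(-1 + (11 + 16)))/(-136) = (2*27/(-1 + 27))*(-1/136) = (2*27/26)*(-1/136) = (2*27*(1/26))*(-1/136) = (27/13)*(-1/136) = -27/1768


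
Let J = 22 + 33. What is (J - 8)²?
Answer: 2209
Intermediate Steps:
J = 55
(J - 8)² = (55 - 8)² = 47² = 2209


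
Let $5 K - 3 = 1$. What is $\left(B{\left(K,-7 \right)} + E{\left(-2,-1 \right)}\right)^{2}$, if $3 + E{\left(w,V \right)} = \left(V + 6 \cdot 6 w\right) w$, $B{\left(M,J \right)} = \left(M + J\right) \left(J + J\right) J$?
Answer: $\frac{5396329}{25} \approx 2.1585 \cdot 10^{5}$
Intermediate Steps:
$K = \frac{4}{5}$ ($K = \frac{3}{5} + \frac{1}{5} \cdot 1 = \frac{3}{5} + \frac{1}{5} = \frac{4}{5} \approx 0.8$)
$B{\left(M,J \right)} = 2 J^{2} \left(J + M\right)$ ($B{\left(M,J \right)} = \left(J + M\right) 2 J J = 2 J \left(J + M\right) J = 2 J^{2} \left(J + M\right)$)
$E{\left(w,V \right)} = -3 + w \left(V + 36 w\right)$ ($E{\left(w,V \right)} = -3 + \left(V + 6 \cdot 6 w\right) w = -3 + \left(V + 36 w\right) w = -3 + w \left(V + 36 w\right)$)
$\left(B{\left(K,-7 \right)} + E{\left(-2,-1 \right)}\right)^{2} = \left(2 \left(-7\right)^{2} \left(-7 + \frac{4}{5}\right) - \left(1 - 144\right)\right)^{2} = \left(2 \cdot 49 \left(- \frac{31}{5}\right) + \left(-3 + 36 \cdot 4 + 2\right)\right)^{2} = \left(- \frac{3038}{5} + \left(-3 + 144 + 2\right)\right)^{2} = \left(- \frac{3038}{5} + 143\right)^{2} = \left(- \frac{2323}{5}\right)^{2} = \frac{5396329}{25}$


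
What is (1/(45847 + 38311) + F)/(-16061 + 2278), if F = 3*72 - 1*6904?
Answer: 562848703/1159949714 ≈ 0.48524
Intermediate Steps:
F = -6688 (F = 216 - 6904 = -6688)
(1/(45847 + 38311) + F)/(-16061 + 2278) = (1/(45847 + 38311) - 6688)/(-16061 + 2278) = (1/84158 - 6688)/(-13783) = (1/84158 - 6688)*(-1/13783) = -562848703/84158*(-1/13783) = 562848703/1159949714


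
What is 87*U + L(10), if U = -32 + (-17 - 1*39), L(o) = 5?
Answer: -7651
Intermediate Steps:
U = -88 (U = -32 + (-17 - 39) = -32 - 56 = -88)
87*U + L(10) = 87*(-88) + 5 = -7656 + 5 = -7651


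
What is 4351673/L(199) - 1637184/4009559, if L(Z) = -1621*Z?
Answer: -17976410819743/1293399532661 ≈ -13.899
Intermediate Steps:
4351673/L(199) - 1637184/4009559 = 4351673/((-1621*199)) - 1637184/4009559 = 4351673/(-322579) - 1637184*1/4009559 = 4351673*(-1/322579) - 1637184/4009559 = -4351673/322579 - 1637184/4009559 = -17976410819743/1293399532661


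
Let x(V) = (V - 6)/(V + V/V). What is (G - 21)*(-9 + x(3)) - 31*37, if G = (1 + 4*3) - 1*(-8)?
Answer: -1147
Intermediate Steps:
x(V) = (-6 + V)/(1 + V) (x(V) = (-6 + V)/(V + 1) = (-6 + V)/(1 + V))
G = 21 (G = (1 + 12) + 8 = 13 + 8 = 21)
(G - 21)*(-9 + x(3)) - 31*37 = (21 - 21)*(-9 + (-6 + 3)/(1 + 3)) - 31*37 = 0*(-9 - 3/4) - 1147 = 0*(-9 + (¼)*(-3)) - 1147 = 0*(-9 - ¾) - 1147 = 0*(-39/4) - 1147 = 0 - 1147 = -1147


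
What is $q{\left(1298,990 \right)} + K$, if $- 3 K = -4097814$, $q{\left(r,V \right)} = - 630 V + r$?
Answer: $743536$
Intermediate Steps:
$q{\left(r,V \right)} = r - 630 V$
$K = 1365938$ ($K = \left(- \frac{1}{3}\right) \left(-4097814\right) = 1365938$)
$q{\left(1298,990 \right)} + K = \left(1298 - 623700\right) + 1365938 = -622402 + 1365938 = 743536$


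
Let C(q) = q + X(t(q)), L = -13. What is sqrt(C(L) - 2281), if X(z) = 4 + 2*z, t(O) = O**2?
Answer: 4*I*sqrt(122) ≈ 44.181*I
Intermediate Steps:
C(q) = 4 + q + 2*q**2 (C(q) = q + (4 + 2*q**2) = 4 + q + 2*q**2)
sqrt(C(L) - 2281) = sqrt((4 - 13 + 2*(-13)**2) - 2281) = sqrt((4 - 13 + 2*169) - 2281) = sqrt((4 - 13 + 338) - 2281) = sqrt(329 - 2281) = sqrt(-1952) = 4*I*sqrt(122)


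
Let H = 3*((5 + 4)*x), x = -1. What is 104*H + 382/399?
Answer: -1120010/399 ≈ -2807.0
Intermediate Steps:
H = -27 (H = 3*((5 + 4)*(-1)) = 3*(9*(-1)) = 3*(-9) = -27)
104*H + 382/399 = 104*(-27) + 382/399 = -2808 + 382*(1/399) = -2808 + 382/399 = -1120010/399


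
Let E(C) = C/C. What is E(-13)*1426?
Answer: 1426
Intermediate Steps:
E(C) = 1
E(-13)*1426 = 1*1426 = 1426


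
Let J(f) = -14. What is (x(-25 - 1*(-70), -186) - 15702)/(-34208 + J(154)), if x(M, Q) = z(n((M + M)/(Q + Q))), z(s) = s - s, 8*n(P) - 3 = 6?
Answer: 7851/17111 ≈ 0.45883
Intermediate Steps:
n(P) = 9/8 (n(P) = 3/8 + (1/8)*6 = 3/8 + 3/4 = 9/8)
z(s) = 0
x(M, Q) = 0
(x(-25 - 1*(-70), -186) - 15702)/(-34208 + J(154)) = (0 - 15702)/(-34208 - 14) = -15702/(-34222) = -15702*(-1/34222) = 7851/17111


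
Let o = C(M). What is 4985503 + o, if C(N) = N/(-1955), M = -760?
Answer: 1949331825/391 ≈ 4.9855e+6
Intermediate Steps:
C(N) = -N/1955 (C(N) = N*(-1/1955) = -N/1955)
o = 152/391 (o = -1/1955*(-760) = 152/391 ≈ 0.38875)
4985503 + o = 4985503 + 152/391 = 1949331825/391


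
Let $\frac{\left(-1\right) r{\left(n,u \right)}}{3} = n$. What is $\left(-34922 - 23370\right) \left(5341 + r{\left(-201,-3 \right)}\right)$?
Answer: $-346487648$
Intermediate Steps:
$r{\left(n,u \right)} = - 3 n$
$\left(-34922 - 23370\right) \left(5341 + r{\left(-201,-3 \right)}\right) = \left(-34922 - 23370\right) \left(5341 - -603\right) = - 58292 \left(5341 + 603\right) = \left(-58292\right) 5944 = -346487648$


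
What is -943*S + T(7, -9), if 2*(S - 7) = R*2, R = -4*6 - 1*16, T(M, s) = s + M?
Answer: 31117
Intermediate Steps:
T(M, s) = M + s
R = -40 (R = -24 - 16 = -40)
S = -33 (S = 7 + (-40*2)/2 = 7 + (1/2)*(-80) = 7 - 40 = -33)
-943*S + T(7, -9) = -943*(-33) + (7 - 9) = 31119 - 2 = 31117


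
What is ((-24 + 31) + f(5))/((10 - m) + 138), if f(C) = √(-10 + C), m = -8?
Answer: 7/156 + I*√5/156 ≈ 0.044872 + 0.014334*I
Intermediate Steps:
((-24 + 31) + f(5))/((10 - m) + 138) = ((-24 + 31) + √(-10 + 5))/((10 - 1*(-8)) + 138) = (7 + √(-5))/((10 + 8) + 138) = (7 + I*√5)/(18 + 138) = (7 + I*√5)/156 = (7 + I*√5)*(1/156) = 7/156 + I*√5/156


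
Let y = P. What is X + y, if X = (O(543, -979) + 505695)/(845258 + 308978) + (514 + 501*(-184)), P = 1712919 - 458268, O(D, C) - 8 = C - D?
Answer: 1342355041697/1154236 ≈ 1.1630e+6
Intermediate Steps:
O(D, C) = 8 + C - D (O(D, C) = 8 + (C - D) = 8 + C - D)
P = 1254651
y = 1254651
X = -105808309939/1154236 (X = ((8 - 979 - 1*543) + 505695)/(845258 + 308978) + (514 + 501*(-184)) = ((8 - 979 - 543) + 505695)/1154236 + (514 - 92184) = (-1514 + 505695)*(1/1154236) - 91670 = 504181*(1/1154236) - 91670 = 504181/1154236 - 91670 = -105808309939/1154236 ≈ -91670.)
X + y = -105808309939/1154236 + 1254651 = 1342355041697/1154236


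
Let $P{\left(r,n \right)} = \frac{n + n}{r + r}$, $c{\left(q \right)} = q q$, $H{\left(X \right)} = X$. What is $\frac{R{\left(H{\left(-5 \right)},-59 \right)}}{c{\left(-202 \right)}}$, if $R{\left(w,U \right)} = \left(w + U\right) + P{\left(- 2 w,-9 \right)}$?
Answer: $- \frac{649}{408040} \approx -0.0015905$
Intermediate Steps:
$c{\left(q \right)} = q^{2}$
$P{\left(r,n \right)} = \frac{n}{r}$ ($P{\left(r,n \right)} = \frac{2 n}{2 r} = 2 n \frac{1}{2 r} = \frac{n}{r}$)
$R{\left(w,U \right)} = U + w + \frac{9}{2 w}$ ($R{\left(w,U \right)} = \left(w + U\right) - \frac{9}{\left(-2\right) w} = \left(U + w\right) - 9 \left(- \frac{1}{2 w}\right) = \left(U + w\right) + \frac{9}{2 w} = U + w + \frac{9}{2 w}$)
$\frac{R{\left(H{\left(-5 \right)},-59 \right)}}{c{\left(-202 \right)}} = \frac{-59 - 5 + \frac{9}{2 \left(-5\right)}}{\left(-202\right)^{2}} = \frac{-59 - 5 + \frac{9}{2} \left(- \frac{1}{5}\right)}{40804} = \left(-59 - 5 - \frac{9}{10}\right) \frac{1}{40804} = \left(- \frac{649}{10}\right) \frac{1}{40804} = - \frac{649}{408040}$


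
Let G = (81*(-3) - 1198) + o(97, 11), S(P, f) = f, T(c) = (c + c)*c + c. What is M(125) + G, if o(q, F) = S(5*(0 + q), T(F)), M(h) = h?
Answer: -1063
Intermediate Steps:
T(c) = c + 2*c² (T(c) = (2*c)*c + c = 2*c² + c = c + 2*c²)
o(q, F) = F*(1 + 2*F)
G = -1188 (G = (81*(-3) - 1198) + 11*(1 + 2*11) = (-243 - 1198) + 11*(1 + 22) = -1441 + 11*23 = -1441 + 253 = -1188)
M(125) + G = 125 - 1188 = -1063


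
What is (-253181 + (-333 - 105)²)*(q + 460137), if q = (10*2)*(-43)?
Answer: -28170673349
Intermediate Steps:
q = -860 (q = 20*(-43) = -860)
(-253181 + (-333 - 105)²)*(q + 460137) = (-253181 + (-333 - 105)²)*(-860 + 460137) = (-253181 + (-438)²)*459277 = (-253181 + 191844)*459277 = -61337*459277 = -28170673349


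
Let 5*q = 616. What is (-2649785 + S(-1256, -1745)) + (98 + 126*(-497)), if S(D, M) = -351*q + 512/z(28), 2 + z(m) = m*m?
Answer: -5387103271/1955 ≈ -2.7556e+6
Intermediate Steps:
q = 616/5 (q = (1/5)*616 = 616/5 ≈ 123.20)
z(m) = -2 + m**2 (z(m) = -2 + m*m = -2 + m**2)
S(D, M) = -84539176/1955 (S(D, M) = -351/(1/(616/5)) + 512/(-2 + 28**2) = -351/5/616 + 512/(-2 + 784) = -351*616/5 + 512/782 = -216216/5 + 512*(1/782) = -216216/5 + 256/391 = -84539176/1955)
(-2649785 + S(-1256, -1745)) + (98 + 126*(-497)) = (-2649785 - 84539176/1955) + (98 + 126*(-497)) = -5264868851/1955 + (98 - 62622) = -5264868851/1955 - 62524 = -5387103271/1955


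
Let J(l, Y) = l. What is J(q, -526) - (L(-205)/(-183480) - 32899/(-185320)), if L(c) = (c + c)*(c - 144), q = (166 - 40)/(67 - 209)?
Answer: -17199952673/60354461640 ≈ -0.28498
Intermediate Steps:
q = -63/71 (q = 126/(-142) = 126*(-1/142) = -63/71 ≈ -0.88732)
L(c) = 2*c*(-144 + c) (L(c) = (2*c)*(-144 + c) = 2*c*(-144 + c))
J(q, -526) - (L(-205)/(-183480) - 32899/(-185320)) = -63/71 - ((2*(-205)*(-144 - 205))/(-183480) - 32899/(-185320)) = -63/71 - ((2*(-205)*(-349))*(-1/183480) - 32899*(-1/185320)) = -63/71 - (143090*(-1/183480) + 32899/185320) = -63/71 - (-14309/18348 + 32899/185320) = -63/71 - 1*(-512028257/850062840) = -63/71 + 512028257/850062840 = -17199952673/60354461640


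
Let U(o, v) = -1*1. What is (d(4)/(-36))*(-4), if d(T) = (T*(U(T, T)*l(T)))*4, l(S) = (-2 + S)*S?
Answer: -128/9 ≈ -14.222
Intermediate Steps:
U(o, v) = -1
l(S) = S*(-2 + S)
d(T) = -4*T²*(-2 + T) (d(T) = (T*(-T*(-2 + T)))*4 = -T²*(-2 + T)*4 = -4*T²*(-2 + T))
(d(4)/(-36))*(-4) = ((4*4²*(2 - 1*4))/(-36))*(-4) = ((4*16*(2 - 4))*(-1/36))*(-4) = ((4*16*(-2))*(-1/36))*(-4) = -128*(-1/36)*(-4) = (32/9)*(-4) = -128/9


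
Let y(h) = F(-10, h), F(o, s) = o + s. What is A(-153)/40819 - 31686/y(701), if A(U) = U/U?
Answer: -1293390143/28205929 ≈ -45.855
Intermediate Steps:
y(h) = -10 + h
A(U) = 1
A(-153)/40819 - 31686/y(701) = 1/40819 - 31686/(-10 + 701) = 1*(1/40819) - 31686/691 = 1/40819 - 31686*1/691 = 1/40819 - 31686/691 = -1293390143/28205929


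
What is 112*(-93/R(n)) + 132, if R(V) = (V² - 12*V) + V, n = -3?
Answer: -116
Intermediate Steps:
R(V) = V² - 11*V
112*(-93/R(n)) + 132 = 112*(-93*(-1/(3*(-11 - 3)))) + 132 = 112*(-93/((-3*(-14)))) + 132 = 112*(-93/42) + 132 = 112*(-93*1/42) + 132 = 112*(-31/14) + 132 = -248 + 132 = -116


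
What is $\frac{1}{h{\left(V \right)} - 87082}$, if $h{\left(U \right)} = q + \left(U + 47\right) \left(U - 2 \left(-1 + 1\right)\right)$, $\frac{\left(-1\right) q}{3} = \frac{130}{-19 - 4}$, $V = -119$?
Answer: $- \frac{23}{1805432} \approx -1.2739 \cdot 10^{-5}$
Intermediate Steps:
$q = \frac{390}{23}$ ($q = - 3 \frac{130}{-19 - 4} = - 3 \frac{130}{-23} = - 3 \cdot 130 \left(- \frac{1}{23}\right) = \left(-3\right) \left(- \frac{130}{23}\right) = \frac{390}{23} \approx 16.957$)
$h{\left(U \right)} = \frac{390}{23} + U \left(47 + U\right)$ ($h{\left(U \right)} = \frac{390}{23} + \left(U + 47\right) \left(U - 2 \left(-1 + 1\right)\right) = \frac{390}{23} + \left(47 + U\right) \left(U - 0\right) = \frac{390}{23} + \left(47 + U\right) \left(U + 0\right) = \frac{390}{23} + \left(47 + U\right) U = \frac{390}{23} + U \left(47 + U\right)$)
$\frac{1}{h{\left(V \right)} - 87082} = \frac{1}{\left(\frac{390}{23} + \left(-119\right)^{2} + 47 \left(-119\right)\right) - 87082} = \frac{1}{\left(\frac{390}{23} + 14161 - 5593\right) - 87082} = \frac{1}{\frac{197454}{23} - 87082} = \frac{1}{- \frac{1805432}{23}} = - \frac{23}{1805432}$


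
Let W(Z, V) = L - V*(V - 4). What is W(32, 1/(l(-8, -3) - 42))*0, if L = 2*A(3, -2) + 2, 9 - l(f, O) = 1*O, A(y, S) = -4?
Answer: 0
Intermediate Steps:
l(f, O) = 9 - O
L = -6 (L = 2*(-4) + 2 = -8 + 2 = -6)
W(Z, V) = -6 - V*(-4 + V) (W(Z, V) = -6 - V*(V - 4) = -6 - V*(-4 + V))
W(32, 1/(l(-8, -3) - 42))*0 = (-6 - (1/((9 - 1*(-3)) - 42))² + 4/((9 - 1*(-3)) - 42))*0 = (-6 - (1/((9 + 3) - 42))² + 4/((9 + 3) - 42))*0 = (-6 - (1/(12 - 42))² + 4/(12 - 42))*0 = (-6 - (1/(-30))² + 4/(-30))*0 = (-6 - (-1/30)² + 4*(-1/30))*0 = (-6 - 1*1/900 - 2/15)*0 = (-6 - 1/900 - 2/15)*0 = -5521/900*0 = 0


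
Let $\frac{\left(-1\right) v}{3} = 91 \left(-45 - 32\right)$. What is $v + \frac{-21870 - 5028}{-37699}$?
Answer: $\frac{792497577}{37699} \approx 21022.0$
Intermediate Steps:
$v = 21021$ ($v = - 3 \cdot 91 \left(-45 - 32\right) = - 3 \cdot 91 \left(-77\right) = \left(-3\right) \left(-7007\right) = 21021$)
$v + \frac{-21870 - 5028}{-37699} = 21021 + \frac{-21870 - 5028}{-37699} = 21021 - - \frac{26898}{37699} = 21021 + \frac{26898}{37699} = \frac{792497577}{37699}$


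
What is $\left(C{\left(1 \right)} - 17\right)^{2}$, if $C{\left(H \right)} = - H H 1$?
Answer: $324$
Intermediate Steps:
$C{\left(H \right)} = - H^{2}$ ($C{\left(H \right)} = - H^{2} \cdot 1 = - H^{2}$)
$\left(C{\left(1 \right)} - 17\right)^{2} = \left(- 1^{2} - 17\right)^{2} = \left(\left(-1\right) 1 - 17\right)^{2} = \left(-1 - 17\right)^{2} = \left(-18\right)^{2} = 324$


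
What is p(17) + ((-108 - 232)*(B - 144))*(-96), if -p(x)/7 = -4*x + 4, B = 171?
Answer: 881728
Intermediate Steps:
p(x) = -28 + 28*x (p(x) = -7*(-4*x + 4) = -7*(4 - 4*x) = -28 + 28*x)
p(17) + ((-108 - 232)*(B - 144))*(-96) = (-28 + 28*17) + ((-108 - 232)*(171 - 144))*(-96) = (-28 + 476) - 340*27*(-96) = 448 - 9180*(-96) = 448 + 881280 = 881728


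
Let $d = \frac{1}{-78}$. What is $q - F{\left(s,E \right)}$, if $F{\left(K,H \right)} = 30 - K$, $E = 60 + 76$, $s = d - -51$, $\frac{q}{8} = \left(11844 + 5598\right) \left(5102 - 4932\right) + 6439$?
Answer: $\frac{1854266933}{78} \approx 2.3773 \cdot 10^{7}$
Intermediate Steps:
$d = - \frac{1}{78} \approx -0.012821$
$q = 23772632$ ($q = 8 \left(\left(11844 + 5598\right) \left(5102 - 4932\right) + 6439\right) = 8 \left(17442 \cdot 170 + 6439\right) = 8 \left(2965140 + 6439\right) = 8 \cdot 2971579 = 23772632$)
$s = \frac{3977}{78}$ ($s = - \frac{1}{78} - -51 = - \frac{1}{78} + 51 = \frac{3977}{78} \approx 50.987$)
$E = 136$
$q - F{\left(s,E \right)} = 23772632 - \left(30 - \frac{3977}{78}\right) = 23772632 - - \frac{1637}{78} = 23772632 + \frac{1637}{78} = \frac{1854266933}{78}$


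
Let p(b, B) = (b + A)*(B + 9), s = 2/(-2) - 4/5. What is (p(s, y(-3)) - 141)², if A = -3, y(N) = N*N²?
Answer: 74529/25 ≈ 2981.2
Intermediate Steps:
y(N) = N³
s = -9/5 (s = 2*(-½) - 4*⅕ = -1 - ⅘ = -9/5 ≈ -1.8000)
p(b, B) = (-3 + b)*(9 + B) (p(b, B) = (b - 3)*(B + 9) = (-3 + b)*(9 + B))
(p(s, y(-3)) - 141)² = ((-27 - 3*(-3)³ + 9*(-9/5) + (-3)³*(-9/5)) - 141)² = ((-27 - 3*(-27) - 81/5 - 27*(-9/5)) - 141)² = ((-27 + 81 - 81/5 + 243/5) - 141)² = (432/5 - 141)² = (-273/5)² = 74529/25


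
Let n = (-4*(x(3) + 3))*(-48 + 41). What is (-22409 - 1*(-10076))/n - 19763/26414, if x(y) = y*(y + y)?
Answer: -56230751/2588572 ≈ -21.723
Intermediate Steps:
x(y) = 2*y**2 (x(y) = y*(2*y) = 2*y**2)
n = 588 (n = (-4*(2*3**2 + 3))*(-48 + 41) = -4*(2*9 + 3)*(-7) = -4*(18 + 3)*(-7) = -4*21*(-7) = -84*(-7) = 588)
(-22409 - 1*(-10076))/n - 19763/26414 = (-22409 - 1*(-10076))/588 - 19763/26414 = (-22409 + 10076)*(1/588) - 19763*1/26414 = -12333*1/588 - 19763/26414 = -4111/196 - 19763/26414 = -56230751/2588572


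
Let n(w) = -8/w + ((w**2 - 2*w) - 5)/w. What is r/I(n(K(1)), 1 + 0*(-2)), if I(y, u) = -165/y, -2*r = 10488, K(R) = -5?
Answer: -3496/25 ≈ -139.84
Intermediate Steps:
r = -5244 (r = -1/2*10488 = -5244)
n(w) = -8/w + (-5 + w**2 - 2*w)/w
r/I(n(K(1)), 1 + 0*(-2)) = -5244/((-165/(-2 - 5 - 13/(-5)))) = -5244/((-165/(-2 - 5 - 13*(-1/5)))) = -5244/((-165/(-2 - 5 + 13/5))) = -5244/((-165/(-22/5))) = -5244/((-165*(-5/22))) = -5244/75/2 = -5244*2/75 = -3496/25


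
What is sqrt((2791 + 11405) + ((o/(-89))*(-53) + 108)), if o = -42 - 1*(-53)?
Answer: sqrt(113353871)/89 ≈ 119.63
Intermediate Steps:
o = 11 (o = -42 + 53 = 11)
sqrt((2791 + 11405) + ((o/(-89))*(-53) + 108)) = sqrt((2791 + 11405) + ((11/(-89))*(-53) + 108)) = sqrt(14196 + ((11*(-1/89))*(-53) + 108)) = sqrt(14196 + (-11/89*(-53) + 108)) = sqrt(14196 + (583/89 + 108)) = sqrt(14196 + 10195/89) = sqrt(1273639/89) = sqrt(113353871)/89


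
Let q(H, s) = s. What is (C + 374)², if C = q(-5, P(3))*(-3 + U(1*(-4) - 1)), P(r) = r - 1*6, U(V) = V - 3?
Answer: 165649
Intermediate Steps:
U(V) = -3 + V
P(r) = -6 + r (P(r) = r - 6 = -6 + r)
C = 33 (C = (-6 + 3)*(-3 + (-3 + (1*(-4) - 1))) = -3*(-3 + (-3 + (-4 - 1))) = -3*(-3 + (-3 - 5)) = -3*(-3 - 8) = -3*(-11) = 33)
(C + 374)² = (33 + 374)² = 407² = 165649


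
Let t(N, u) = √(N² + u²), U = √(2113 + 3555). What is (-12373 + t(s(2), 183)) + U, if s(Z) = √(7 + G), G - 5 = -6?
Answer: -12373 + √33495 + 2*√1417 ≈ -12115.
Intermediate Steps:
G = -1 (G = 5 - 6 = -1)
s(Z) = √6 (s(Z) = √(7 - 1) = √6)
U = 2*√1417 (U = √5668 = 2*√1417 ≈ 75.286)
(-12373 + t(s(2), 183)) + U = (-12373 + √((√6)² + 183²)) + 2*√1417 = (-12373 + √(6 + 33489)) + 2*√1417 = (-12373 + √33495) + 2*√1417 = -12373 + √33495 + 2*√1417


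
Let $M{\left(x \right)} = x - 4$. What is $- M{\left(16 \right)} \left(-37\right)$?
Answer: $444$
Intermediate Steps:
$M{\left(x \right)} = -4 + x$ ($M{\left(x \right)} = x - 4 = -4 + x$)
$- M{\left(16 \right)} \left(-37\right) = - (-4 + 16) \left(-37\right) = \left(-1\right) 12 \left(-37\right) = \left(-12\right) \left(-37\right) = 444$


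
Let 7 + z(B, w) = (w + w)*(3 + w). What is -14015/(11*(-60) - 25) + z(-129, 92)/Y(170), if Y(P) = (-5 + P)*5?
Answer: 4706276/113025 ≈ 41.639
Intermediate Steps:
z(B, w) = -7 + 2*w*(3 + w) (z(B, w) = -7 + (w + w)*(3 + w) = -7 + (2*w)*(3 + w) = -7 + 2*w*(3 + w))
Y(P) = -25 + 5*P
-14015/(11*(-60) - 25) + z(-129, 92)/Y(170) = -14015/(11*(-60) - 25) + (-7 + 2*92² + 6*92)/(-25 + 5*170) = -14015/(-660 - 25) + (-7 + 2*8464 + 552)/(-25 + 850) = -14015/(-685) + (-7 + 16928 + 552)/825 = -14015*(-1/685) + 17473*(1/825) = 2803/137 + 17473/825 = 4706276/113025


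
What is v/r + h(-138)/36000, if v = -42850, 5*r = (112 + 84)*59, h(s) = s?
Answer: -321441493/17346000 ≈ -18.531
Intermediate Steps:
r = 11564/5 (r = ((112 + 84)*59)/5 = (196*59)/5 = (1/5)*11564 = 11564/5 ≈ 2312.8)
v/r + h(-138)/36000 = -42850/11564/5 - 138/36000 = -42850*5/11564 - 138*1/36000 = -107125/5782 - 23/6000 = -321441493/17346000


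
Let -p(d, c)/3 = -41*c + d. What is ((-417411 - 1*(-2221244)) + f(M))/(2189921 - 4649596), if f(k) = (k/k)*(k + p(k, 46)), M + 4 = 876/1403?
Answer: -507745069/690184805 ≈ -0.73567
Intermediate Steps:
p(d, c) = -3*d + 123*c (p(d, c) = -3*(-41*c + d) = -3*(d - 41*c) = -3*d + 123*c)
M = -4736/1403 (M = -4 + 876/1403 = -4736/1403 ≈ -3.3756)
f(k) = 5658 - 2*k (f(k) = (k/k)*(k + (-3*k + 123*46)) = 1*(k + (-3*k + 5658)) = 1*(k + (5658 - 3*k)) = 1*(5658 - 2*k) = 5658 - 2*k)
((-417411 - 1*(-2221244)) + f(M))/(2189921 - 4649596) = ((-417411 - 1*(-2221244)) + (5658 - 2*(-4736/1403)))/(2189921 - 4649596) = ((-417411 + 2221244) + (5658 + 9472/1403))/(-2459675) = (1803833 + 7947646/1403)*(-1/2459675) = (2538725345/1403)*(-1/2459675) = -507745069/690184805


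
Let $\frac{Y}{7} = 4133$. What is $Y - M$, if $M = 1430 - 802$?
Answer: $28303$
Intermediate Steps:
$M = 628$
$Y = 28931$ ($Y = 7 \cdot 4133 = 28931$)
$Y - M = 28931 - 628 = 28303$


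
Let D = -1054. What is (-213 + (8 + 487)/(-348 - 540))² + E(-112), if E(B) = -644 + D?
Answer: 3847111401/87616 ≈ 43909.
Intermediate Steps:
E(B) = -1698 (E(B) = -644 - 1054 = -1698)
(-213 + (8 + 487)/(-348 - 540))² + E(-112) = (-213 + (8 + 487)/(-348 - 540))² - 1698 = (-213 + 495/(-888))² - 1698 = (-213 + 495*(-1/888))² - 1698 = (-213 - 165/296)² - 1698 = (-63213/296)² - 1698 = 3995883369/87616 - 1698 = 3847111401/87616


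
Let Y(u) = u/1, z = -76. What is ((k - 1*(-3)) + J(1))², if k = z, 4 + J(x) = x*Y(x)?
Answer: 5776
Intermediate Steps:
Y(u) = u (Y(u) = u*1 = u)
J(x) = -4 + x² (J(x) = -4 + x*x = -4 + x²)
k = -76
((k - 1*(-3)) + J(1))² = ((-76 - 1*(-3)) + (-4 + 1²))² = ((-76 + 3) + (-4 + 1))² = (-73 - 3)² = (-76)² = 5776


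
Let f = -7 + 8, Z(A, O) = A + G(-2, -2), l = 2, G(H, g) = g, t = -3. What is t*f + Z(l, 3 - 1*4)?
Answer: -3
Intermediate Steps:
Z(A, O) = -2 + A (Z(A, O) = A - 2 = -2 + A)
f = 1
t*f + Z(l, 3 - 1*4) = -3*1 + (-2 + 2) = -3 + 0 = -3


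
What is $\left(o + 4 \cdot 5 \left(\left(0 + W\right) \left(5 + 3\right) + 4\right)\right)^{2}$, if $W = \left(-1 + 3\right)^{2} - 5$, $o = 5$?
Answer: $5625$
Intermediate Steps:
$W = -1$ ($W = 2^{2} - 5 = 4 - 5 = -1$)
$\left(o + 4 \cdot 5 \left(\left(0 + W\right) \left(5 + 3\right) + 4\right)\right)^{2} = \left(5 + 4 \cdot 5 \left(\left(0 - 1\right) \left(5 + 3\right) + 4\right)\right)^{2} = \left(5 + 4 \cdot 5 \left(\left(-1\right) 8 + 4\right)\right)^{2} = \left(5 + 4 \cdot 5 \left(-8 + 4\right)\right)^{2} = \left(5 + 4 \cdot 5 \left(-4\right)\right)^{2} = \left(5 + 4 \left(-20\right)\right)^{2} = \left(5 - 80\right)^{2} = \left(-75\right)^{2} = 5625$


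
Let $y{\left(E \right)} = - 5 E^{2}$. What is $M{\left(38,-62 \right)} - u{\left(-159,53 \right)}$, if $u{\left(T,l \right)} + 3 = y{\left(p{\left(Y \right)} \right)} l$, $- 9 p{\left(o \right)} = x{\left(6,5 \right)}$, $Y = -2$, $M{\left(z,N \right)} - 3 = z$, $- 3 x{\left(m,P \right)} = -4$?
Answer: $\frac{36316}{729} \approx 49.816$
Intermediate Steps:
$x{\left(m,P \right)} = \frac{4}{3}$ ($x{\left(m,P \right)} = \left(- \frac{1}{3}\right) \left(-4\right) = \frac{4}{3}$)
$M{\left(z,N \right)} = 3 + z$
$p{\left(o \right)} = - \frac{4}{27}$ ($p{\left(o \right)} = \left(- \frac{1}{9}\right) \frac{4}{3} = - \frac{4}{27}$)
$u{\left(T,l \right)} = -3 - \frac{80 l}{729}$ ($u{\left(T,l \right)} = -3 + - 5 \left(- \frac{4}{27}\right)^{2} l = -3 + \left(-5\right) \frac{16}{729} l = -3 - \frac{80 l}{729}$)
$M{\left(38,-62 \right)} - u{\left(-159,53 \right)} = \left(3 + 38\right) - \left(-3 - \frac{4240}{729}\right) = 41 - \left(-3 - \frac{4240}{729}\right) = 41 - - \frac{6427}{729} = 41 + \frac{6427}{729} = \frac{36316}{729}$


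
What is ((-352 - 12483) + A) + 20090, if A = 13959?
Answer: 21214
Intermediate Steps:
((-352 - 12483) + A) + 20090 = ((-352 - 12483) + 13959) + 20090 = (-12835 + 13959) + 20090 = 1124 + 20090 = 21214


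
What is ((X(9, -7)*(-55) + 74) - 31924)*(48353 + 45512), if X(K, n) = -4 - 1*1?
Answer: -2963787375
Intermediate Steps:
X(K, n) = -5 (X(K, n) = -4 - 1 = -5)
((X(9, -7)*(-55) + 74) - 31924)*(48353 + 45512) = ((-5*(-55) + 74) - 31924)*(48353 + 45512) = ((275 + 74) - 31924)*93865 = (349 - 31924)*93865 = -31575*93865 = -2963787375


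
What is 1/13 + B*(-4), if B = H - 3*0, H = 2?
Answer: -103/13 ≈ -7.9231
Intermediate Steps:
B = 2 (B = 2 - 3*0 = 2 + 0 = 2)
1/13 + B*(-4) = 1/13 + 2*(-4) = 1/13 - 8 = -103/13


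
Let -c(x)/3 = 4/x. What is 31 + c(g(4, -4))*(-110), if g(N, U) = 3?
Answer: 471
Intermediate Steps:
c(x) = -12/x
31 + c(g(4, -4))*(-110) = 31 - 12/3*(-110) = 31 - 12*1/3*(-110) = 31 - 4*(-110) = 31 + 440 = 471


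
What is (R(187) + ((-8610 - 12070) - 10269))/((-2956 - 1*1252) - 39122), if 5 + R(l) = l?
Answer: 30767/43330 ≈ 0.71006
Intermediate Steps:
R(l) = -5 + l
(R(187) + ((-8610 - 12070) - 10269))/((-2956 - 1*1252) - 39122) = ((-5 + 187) + ((-8610 - 12070) - 10269))/((-2956 - 1*1252) - 39122) = (182 + (-20680 - 10269))/((-2956 - 1252) - 39122) = (182 - 30949)/(-4208 - 39122) = -30767/(-43330) = -30767*(-1/43330) = 30767/43330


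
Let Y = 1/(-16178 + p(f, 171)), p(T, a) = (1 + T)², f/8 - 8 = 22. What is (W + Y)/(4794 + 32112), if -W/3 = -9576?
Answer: 1203789385/1546472118 ≈ 0.77841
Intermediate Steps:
W = 28728 (W = -3*(-9576) = 28728)
f = 240 (f = 64 + 8*22 = 64 + 176 = 240)
Y = 1/41903 (Y = 1/(-16178 + (1 + 240)²) = 1/(-16178 + 241²) = 1/(-16178 + 58081) = 1/41903 ≈ 2.3865e-5)
(W + Y)/(4794 + 32112) = (28728 + 1/41903)/(4794 + 32112) = (1203789385/41903)/36906 = (1203789385/41903)*(1/36906) = 1203789385/1546472118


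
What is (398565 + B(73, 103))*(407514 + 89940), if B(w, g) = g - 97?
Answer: 198270738234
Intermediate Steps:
B(w, g) = -97 + g
(398565 + B(73, 103))*(407514 + 89940) = (398565 + (-97 + 103))*(407514 + 89940) = (398565 + 6)*497454 = 398571*497454 = 198270738234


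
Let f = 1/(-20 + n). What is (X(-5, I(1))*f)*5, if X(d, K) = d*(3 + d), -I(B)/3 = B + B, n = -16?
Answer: -25/18 ≈ -1.3889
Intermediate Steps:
I(B) = -6*B (I(B) = -3*(B + B) = -6*B)
f = -1/36 (f = 1/(-20 - 16) = 1/(-36) = -1/36 ≈ -0.027778)
(X(-5, I(1))*f)*5 = (-5*(3 - 5)*(-1/36))*5 = (-5*(-2)*(-1/36))*5 = (10*(-1/36))*5 = -5/18*5 = -25/18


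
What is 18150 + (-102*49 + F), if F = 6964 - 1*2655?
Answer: 17461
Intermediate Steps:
F = 4309 (F = 6964 - 2655 = 4309)
18150 + (-102*49 + F) = 18150 + (-102*49 + 4309) = 18150 + (-4998 + 4309) = 18150 - 689 = 17461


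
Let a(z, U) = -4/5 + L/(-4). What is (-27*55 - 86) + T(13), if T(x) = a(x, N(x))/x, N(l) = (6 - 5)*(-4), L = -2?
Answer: -204233/130 ≈ -1571.0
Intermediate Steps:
N(l) = -4 (N(l) = 1*(-4) = -4)
a(z, U) = -3/10 (a(z, U) = -4/5 - 2/(-4) = -4*⅕ - 2*(-¼) = -⅘ + ½ = -3/10)
T(x) = -3/(10*x)
(-27*55 - 86) + T(13) = (-27*55 - 86) - 3/10/13 = (-1485 - 86) - 3/10*1/13 = -1571 - 3/130 = -204233/130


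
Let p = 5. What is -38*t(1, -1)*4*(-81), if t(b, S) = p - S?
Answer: 73872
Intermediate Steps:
t(b, S) = 5 - S
-38*t(1, -1)*4*(-81) = -38*(5 - 1*(-1))*4*(-81) = -38*(5 + 1)*4*(-81) = -228*4*(-81) = -38*24*(-81) = -912*(-81) = 73872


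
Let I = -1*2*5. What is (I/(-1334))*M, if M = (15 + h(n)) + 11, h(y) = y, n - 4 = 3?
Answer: 165/667 ≈ 0.24738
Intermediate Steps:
n = 7 (n = 4 + 3 = 7)
I = -10 (I = -2*5 = -10)
M = 33 (M = (15 + 7) + 11 = 22 + 11 = 33)
(I/(-1334))*M = -10/(-1334)*33 = -10*(-1/1334)*33 = (5/667)*33 = 165/667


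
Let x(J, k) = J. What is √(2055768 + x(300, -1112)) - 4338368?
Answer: -4338368 + 6*√57113 ≈ -4.3369e+6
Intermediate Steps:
√(2055768 + x(300, -1112)) - 4338368 = √(2055768 + 300) - 4338368 = √2056068 - 4338368 = 6*√57113 - 4338368 = -4338368 + 6*√57113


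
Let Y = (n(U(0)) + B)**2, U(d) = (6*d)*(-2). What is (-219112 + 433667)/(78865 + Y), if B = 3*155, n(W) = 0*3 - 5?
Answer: 42911/58093 ≈ 0.73866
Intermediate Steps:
U(d) = -12*d
n(W) = -5 (n(W) = 0 - 5 = -5)
B = 465
Y = 211600 (Y = (-5 + 465)**2 = 460**2 = 211600)
(-219112 + 433667)/(78865 + Y) = (-219112 + 433667)/(78865 + 211600) = 214555/290465 = 214555*(1/290465) = 42911/58093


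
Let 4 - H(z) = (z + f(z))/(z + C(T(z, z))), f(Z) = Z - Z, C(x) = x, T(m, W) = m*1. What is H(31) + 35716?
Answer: 71439/2 ≈ 35720.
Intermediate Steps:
T(m, W) = m
f(Z) = 0
H(z) = 7/2 (H(z) = 4 - (z + 0)/(z + z) = 4 - z/(2*z) = 4 - z*1/(2*z) = 4 - 1*1/2 = 4 - 1/2 = 7/2)
H(31) + 35716 = 7/2 + 35716 = 71439/2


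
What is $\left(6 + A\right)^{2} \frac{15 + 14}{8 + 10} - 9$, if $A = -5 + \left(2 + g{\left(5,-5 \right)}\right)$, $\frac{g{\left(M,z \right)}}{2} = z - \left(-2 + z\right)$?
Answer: $\frac{1259}{18} \approx 69.944$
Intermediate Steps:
$g{\left(M,z \right)} = 4$ ($g{\left(M,z \right)} = 2 \left(z - \left(-2 + z\right)\right) = 2 \cdot 2 = 4$)
$A = 1$ ($A = -5 + \left(2 + 4\right) = -5 + 6 = 1$)
$\left(6 + A\right)^{2} \frac{15 + 14}{8 + 10} - 9 = \left(6 + 1\right)^{2} \frac{15 + 14}{8 + 10} - 9 = 7^{2} \cdot \frac{29}{18} - 9 = 49 \cdot 29 \cdot \frac{1}{18} - 9 = 49 \cdot \frac{29}{18} - 9 = \frac{1421}{18} - 9 = \frac{1259}{18}$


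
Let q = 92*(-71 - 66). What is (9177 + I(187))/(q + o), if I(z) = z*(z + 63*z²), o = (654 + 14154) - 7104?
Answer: -82402787/980 ≈ -84085.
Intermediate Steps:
o = 7704 (o = 14808 - 7104 = 7704)
q = -12604 (q = 92*(-137) = -12604)
(9177 + I(187))/(q + o) = (9177 + 187²*(1 + 63*187))/(-12604 + 7704) = (9177 + 34969*(1 + 11781))/(-4900) = (9177 + 34969*11782)*(-1/4900) = (9177 + 412004758)*(-1/4900) = 412013935*(-1/4900) = -82402787/980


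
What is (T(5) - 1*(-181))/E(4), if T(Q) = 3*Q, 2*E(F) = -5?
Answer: -392/5 ≈ -78.400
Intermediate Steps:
E(F) = -5/2 (E(F) = (1/2)*(-5) = -5/2)
(T(5) - 1*(-181))/E(4) = (3*5 - 1*(-181))/(-5/2) = (15 + 181)*(-2/5) = 196*(-2/5) = -392/5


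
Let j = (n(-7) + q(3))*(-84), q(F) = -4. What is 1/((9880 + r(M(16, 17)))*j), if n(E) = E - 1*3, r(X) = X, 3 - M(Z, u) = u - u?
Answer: 1/11622408 ≈ 8.6041e-8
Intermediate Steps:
M(Z, u) = 3 (M(Z, u) = 3 - (u - u) = 3 - 1*0 = 3 + 0 = 3)
n(E) = -3 + E (n(E) = E - 3 = -3 + E)
j = 1176 (j = ((-3 - 7) - 4)*(-84) = (-10 - 4)*(-84) = -14*(-84) = 1176)
1/((9880 + r(M(16, 17)))*j) = 1/((9880 + 3)*1176) = (1/1176)/9883 = (1/9883)*(1/1176) = 1/11622408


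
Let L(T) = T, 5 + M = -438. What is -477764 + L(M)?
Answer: -478207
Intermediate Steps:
M = -443 (M = -5 - 438 = -443)
-477764 + L(M) = -477764 - 443 = -478207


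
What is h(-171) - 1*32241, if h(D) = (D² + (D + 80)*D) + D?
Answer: 12390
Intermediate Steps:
h(D) = D + D² + D*(80 + D) (h(D) = (D² + (80 + D)*D) + D = (D² + D*(80 + D)) + D = D + D² + D*(80 + D))
h(-171) - 1*32241 = -171*(81 + 2*(-171)) - 1*32241 = -171*(81 - 342) - 32241 = -171*(-261) - 32241 = 44631 - 32241 = 12390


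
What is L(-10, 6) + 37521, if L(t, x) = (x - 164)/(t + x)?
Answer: 75121/2 ≈ 37561.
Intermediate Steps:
L(t, x) = (-164 + x)/(t + x)
L(-10, 6) + 37521 = (-164 + 6)/(-10 + 6) + 37521 = -158/(-4) + 37521 = -¼*(-158) + 37521 = 79/2 + 37521 = 75121/2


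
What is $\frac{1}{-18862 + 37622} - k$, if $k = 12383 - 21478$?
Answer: $\frac{170622201}{18760} \approx 9095.0$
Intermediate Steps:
$k = -9095$
$\frac{1}{-18862 + 37622} - k = \frac{1}{-18862 + 37622} - -9095 = \frac{1}{18760} + 9095 = \frac{170622201}{18760}$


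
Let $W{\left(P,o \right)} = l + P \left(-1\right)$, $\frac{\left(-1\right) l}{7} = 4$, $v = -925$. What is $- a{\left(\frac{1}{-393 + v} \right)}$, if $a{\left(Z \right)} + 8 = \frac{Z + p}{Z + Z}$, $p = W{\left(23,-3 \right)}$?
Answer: $- \frac{67203}{2} \approx -33602.0$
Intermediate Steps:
$l = -28$ ($l = \left(-7\right) 4 = -28$)
$W{\left(P,o \right)} = -28 - P$ ($W{\left(P,o \right)} = -28 + P \left(-1\right) = -28 - P$)
$p = -51$ ($p = -28 - 23 = -51$)
$a{\left(Z \right)} = -8 + \frac{-51 + Z}{2 Z}$ ($a{\left(Z \right)} = -8 + \frac{Z - 51}{Z + Z} = -8 + \frac{-51 + Z}{2 Z}$)
$- a{\left(\frac{1}{-393 + v} \right)} = - \frac{3 \left(-17 - \frac{5}{-393 - 925}\right)}{2 \frac{1}{-393 - 925}} = - \frac{3 \left(-17 - \frac{5}{-1318}\right)}{2 \frac{1}{-1318}} = - \frac{3 \left(-17 - - \frac{5}{1318}\right)}{2 \left(- \frac{1}{1318}\right)} = - \frac{3 \left(-1318\right) \left(-17 + \frac{5}{1318}\right)}{2} = - \frac{3 \left(-1318\right) \left(-22401\right)}{2 \cdot 1318} = \left(-1\right) \frac{67203}{2} = - \frac{67203}{2}$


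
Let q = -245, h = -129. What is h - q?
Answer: 116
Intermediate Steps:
h - q = -129 - 1*(-245) = -129 + 245 = 116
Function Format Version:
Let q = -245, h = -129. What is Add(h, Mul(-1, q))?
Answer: 116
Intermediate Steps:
Add(h, Mul(-1, q)) = Add(-129, Mul(-1, -245)) = Add(-129, 245) = 116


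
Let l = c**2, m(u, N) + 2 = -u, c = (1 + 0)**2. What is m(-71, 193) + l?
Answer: 70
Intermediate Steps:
c = 1 (c = 1**2 = 1)
m(u, N) = -2 - u
l = 1 (l = 1**2 = 1)
m(-71, 193) + l = (-2 - 1*(-71)) + 1 = (-2 + 71) + 1 = 69 + 1 = 70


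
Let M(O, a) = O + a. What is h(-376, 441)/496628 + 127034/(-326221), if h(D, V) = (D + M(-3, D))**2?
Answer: 122865484173/162010482788 ≈ 0.75838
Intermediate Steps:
h(D, V) = (-3 + 2*D)**2 (h(D, V) = (D + (-3 + D))**2 = (-3 + 2*D)**2)
h(-376, 441)/496628 + 127034/(-326221) = (-3 + 2*(-376))**2/496628 + 127034/(-326221) = (-3 - 752)**2*(1/496628) + 127034*(-1/326221) = (-755)**2*(1/496628) - 127034/326221 = 570025*(1/496628) - 127034/326221 = 570025/496628 - 127034/326221 = 122865484173/162010482788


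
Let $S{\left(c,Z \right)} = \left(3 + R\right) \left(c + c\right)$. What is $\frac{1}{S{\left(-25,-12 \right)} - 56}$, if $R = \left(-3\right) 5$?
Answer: $\frac{1}{544} \approx 0.0018382$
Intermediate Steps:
$R = -15$
$S{\left(c,Z \right)} = - 24 c$ ($S{\left(c,Z \right)} = \left(3 - 15\right) \left(c + c\right) = - 12 \cdot 2 c = - 24 c$)
$\frac{1}{S{\left(-25,-12 \right)} - 56} = \frac{1}{\left(-24\right) \left(-25\right) - 56} = \frac{1}{600 - 56} = \frac{1}{544}$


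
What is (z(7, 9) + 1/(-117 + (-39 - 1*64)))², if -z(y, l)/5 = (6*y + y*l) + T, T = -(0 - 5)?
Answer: 14641242001/48400 ≈ 3.0251e+5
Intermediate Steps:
T = 5 (T = -1*(-5) = 5)
z(y, l) = -25 - 30*y - 5*l*y (z(y, l) = -5*((6*y + y*l) + 5) = -5*((6*y + l*y) + 5) = -5*(5 + 6*y + l*y) = -25 - 30*y - 5*l*y)
(z(7, 9) + 1/(-117 + (-39 - 1*64)))² = ((-25 - 30*7 - 5*9*7) + 1/(-117 + (-39 - 1*64)))² = ((-25 - 210 - 315) + 1/(-117 + (-39 - 64)))² = (-550 + 1/(-117 - 103))² = (-550 + 1/(-220))² = (-550 - 1/220)² = (-121001/220)² = 14641242001/48400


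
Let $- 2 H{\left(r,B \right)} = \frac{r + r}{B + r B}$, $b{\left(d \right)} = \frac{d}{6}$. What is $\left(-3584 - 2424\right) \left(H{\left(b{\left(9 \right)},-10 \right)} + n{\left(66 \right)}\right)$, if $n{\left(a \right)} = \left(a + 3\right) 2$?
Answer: $- \frac{20736612}{25} \approx -8.2946 \cdot 10^{5}$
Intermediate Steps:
$b{\left(d \right)} = \frac{d}{6}$ ($b{\left(d \right)} = d \frac{1}{6} = \frac{d}{6}$)
$H{\left(r,B \right)} = - \frac{r}{B + B r}$ ($H{\left(r,B \right)} = - \frac{\left(r + r\right) \frac{1}{B + r B}}{2} = - \frac{2 r \frac{1}{B + B r}}{2} = - \frac{r}{B + B r}$)
$n{\left(a \right)} = 6 + 2 a$ ($n{\left(a \right)} = \left(3 + a\right) 2 = 6 + 2 a$)
$\left(-3584 - 2424\right) \left(H{\left(b{\left(9 \right)},-10 \right)} + n{\left(66 \right)}\right) = \left(-3584 - 2424\right) \left(- \frac{\frac{1}{6} \cdot 9}{\left(-10\right) \left(1 + \frac{1}{6} \cdot 9\right)} + \left(6 + 2 \cdot 66\right)\right) = - 6008 \left(\left(-1\right) \frac{3}{2} \left(- \frac{1}{10}\right) \frac{1}{1 + \frac{3}{2}} + \left(6 + 132\right)\right) = - 6008 \left(\left(-1\right) \frac{3}{2} \left(- \frac{1}{10}\right) \frac{1}{\frac{5}{2}} + 138\right) = - 6008 \left(\left(-1\right) \frac{3}{2} \left(- \frac{1}{10}\right) \frac{2}{5} + 138\right) = - 6008 \left(\frac{3}{50} + 138\right) = \left(-6008\right) \frac{6903}{50} = - \frac{20736612}{25}$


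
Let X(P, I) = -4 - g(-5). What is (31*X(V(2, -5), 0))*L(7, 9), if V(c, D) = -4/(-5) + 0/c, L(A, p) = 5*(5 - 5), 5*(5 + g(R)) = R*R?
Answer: 0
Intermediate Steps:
g(R) = -5 + R**2/5 (g(R) = -5 + (R*R)/5 = -5 + R**2/5)
L(A, p) = 0 (L(A, p) = 5*0 = 0)
V(c, D) = 4/5 (V(c, D) = -4*(-1/5) + 0 = 4/5 + 0 = 4/5)
X(P, I) = -4 (X(P, I) = -4 - (-5 + (1/5)*(-5)**2) = -4 - (-5 + (1/5)*25) = -4 - (-5 + 5) = -4 - 1*0 = -4 + 0 = -4)
(31*X(V(2, -5), 0))*L(7, 9) = (31*(-4))*0 = -124*0 = 0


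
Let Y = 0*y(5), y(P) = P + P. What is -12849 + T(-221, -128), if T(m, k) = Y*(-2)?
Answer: -12849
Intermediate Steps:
y(P) = 2*P
Y = 0 (Y = 0*(2*5) = 0*10 = 0)
T(m, k) = 0 (T(m, k) = 0*(-2) = 0)
-12849 + T(-221, -128) = -12849 + 0 = -12849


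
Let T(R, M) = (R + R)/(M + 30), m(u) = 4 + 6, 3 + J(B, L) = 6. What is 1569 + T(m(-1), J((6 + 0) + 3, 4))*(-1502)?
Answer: 21737/33 ≈ 658.70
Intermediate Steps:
J(B, L) = 3 (J(B, L) = -3 + 6 = 3)
m(u) = 10
T(R, M) = 2*R/(30 + M) (T(R, M) = (2*R)/(30 + M) = 2*R/(30 + M))
1569 + T(m(-1), J((6 + 0) + 3, 4))*(-1502) = 1569 + (2*10/(30 + 3))*(-1502) = 1569 + (2*10/33)*(-1502) = 1569 + (2*10*(1/33))*(-1502) = 1569 + (20/33)*(-1502) = 1569 - 30040/33 = 21737/33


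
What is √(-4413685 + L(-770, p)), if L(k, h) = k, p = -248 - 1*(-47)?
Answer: 3*I*√490495 ≈ 2101.1*I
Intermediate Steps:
p = -201 (p = -248 + 47 = -201)
√(-4413685 + L(-770, p)) = √(-4413685 - 770) = √(-4414455) = 3*I*√490495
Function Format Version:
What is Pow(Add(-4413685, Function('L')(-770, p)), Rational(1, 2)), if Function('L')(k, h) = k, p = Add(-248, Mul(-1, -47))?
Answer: Mul(3, I, Pow(490495, Rational(1, 2))) ≈ Mul(2101.1, I)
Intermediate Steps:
p = -201 (p = Add(-248, 47) = -201)
Pow(Add(-4413685, Function('L')(-770, p)), Rational(1, 2)) = Pow(Add(-4413685, -770), Rational(1, 2)) = Pow(-4414455, Rational(1, 2)) = Mul(3, I, Pow(490495, Rational(1, 2)))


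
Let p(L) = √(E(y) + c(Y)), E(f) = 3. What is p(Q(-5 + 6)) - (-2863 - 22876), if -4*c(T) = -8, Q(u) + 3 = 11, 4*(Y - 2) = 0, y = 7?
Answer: 25739 + √5 ≈ 25741.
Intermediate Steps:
Y = 2 (Y = 2 + (¼)*0 = 2 + 0 = 2)
Q(u) = 8 (Q(u) = -3 + 11 = 8)
c(T) = 2 (c(T) = -¼*(-8) = 2)
p(L) = √5 (p(L) = √(3 + 2) = √5)
p(Q(-5 + 6)) - (-2863 - 22876) = √5 - (-2863 - 22876) = √5 - 1*(-25739) = √5 + 25739 = 25739 + √5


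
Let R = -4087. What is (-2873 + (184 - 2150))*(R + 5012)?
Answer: -4476075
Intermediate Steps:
(-2873 + (184 - 2150))*(R + 5012) = (-2873 + (184 - 2150))*(-4087 + 5012) = (-2873 - 1966)*925 = -4839*925 = -4476075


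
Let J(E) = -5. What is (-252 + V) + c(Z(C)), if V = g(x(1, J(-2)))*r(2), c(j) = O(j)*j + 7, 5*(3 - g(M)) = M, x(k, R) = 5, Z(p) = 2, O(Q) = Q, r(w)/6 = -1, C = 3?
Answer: -253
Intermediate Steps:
r(w) = -6 (r(w) = 6*(-1) = -6)
g(M) = 3 - M/5
c(j) = 7 + j**2 (c(j) = j*j + 7 = j**2 + 7 = 7 + j**2)
V = -12 (V = (3 - 1/5*5)*(-6) = (3 - 1)*(-6) = 2*(-6) = -12)
(-252 + V) + c(Z(C)) = (-252 - 12) + (7 + 2**2) = -264 + (7 + 4) = -264 + 11 = -253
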